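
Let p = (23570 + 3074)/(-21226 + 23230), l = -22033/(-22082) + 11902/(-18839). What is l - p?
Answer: -2694712516255/208417401798 ≈ -12.929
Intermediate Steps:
l = 152259723/416002798 (l = -22033*(-1/22082) + 11902*(-1/18839) = 22033/22082 - 11902/18839 = 152259723/416002798 ≈ 0.36601)
p = 6661/501 (p = 26644/2004 = 26644*(1/2004) = 6661/501 ≈ 13.295)
l - p = 152259723/416002798 - 1*6661/501 = 152259723/416002798 - 6661/501 = -2694712516255/208417401798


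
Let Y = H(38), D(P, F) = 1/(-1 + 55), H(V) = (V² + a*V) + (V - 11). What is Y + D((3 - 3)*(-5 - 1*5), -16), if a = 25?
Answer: 130735/54 ≈ 2421.0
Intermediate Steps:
H(V) = -11 + V² + 26*V (H(V) = (V² + 25*V) + (V - 11) = (V² + 25*V) + (-11 + V) = -11 + V² + 26*V)
D(P, F) = 1/54
Y = 2421 (Y = -11 + 38² + 26*38 = -11 + 1444 + 988 = 2421)
Y + D((3 - 3)*(-5 - 1*5), -16) = 2421 + 1/54 = 130735/54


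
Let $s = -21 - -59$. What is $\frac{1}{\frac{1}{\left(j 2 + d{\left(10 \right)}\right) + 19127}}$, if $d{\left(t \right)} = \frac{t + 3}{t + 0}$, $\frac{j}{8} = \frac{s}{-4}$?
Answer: $\frac{189763}{10} \approx 18976.0$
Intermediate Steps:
$s = 38$ ($s = -21 + 59 = 38$)
$j = -76$ ($j = 8 \frac{38}{-4} = 8 \cdot 38 \left(- \frac{1}{4}\right) = 8 \left(- \frac{19}{2}\right) = -76$)
$d{\left(t \right)} = \frac{3 + t}{t}$
$\frac{1}{\frac{1}{\left(j 2 + d{\left(10 \right)}\right) + 19127}} = \frac{1}{\frac{1}{\left(\left(-76\right) 2 + \frac{3 + 10}{10}\right) + 19127}} = \frac{1}{\frac{1}{\left(-152 + \frac{1}{10} \cdot 13\right) + 19127}} = \frac{1}{\frac{1}{\left(-152 + \frac{13}{10}\right) + 19127}} = \frac{1}{\frac{1}{- \frac{1507}{10} + 19127}} = \frac{1}{\frac{1}{\frac{189763}{10}}} = \frac{1}{\frac{10}{189763}} = \frac{189763}{10}$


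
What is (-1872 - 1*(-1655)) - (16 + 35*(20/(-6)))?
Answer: -349/3 ≈ -116.33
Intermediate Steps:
(-1872 - 1*(-1655)) - (16 + 35*(20/(-6))) = (-1872 + 1655) - (16 + 35*(20*(-⅙))) = -217 - (16 + 35*(-10/3)) = -217 - (16 - 350/3) = -217 - 1*(-302/3) = -217 + 302/3 = -349/3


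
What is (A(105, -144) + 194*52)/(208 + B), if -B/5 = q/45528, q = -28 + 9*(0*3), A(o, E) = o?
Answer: 16573818/338213 ≈ 49.004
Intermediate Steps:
q = -28 (q = -28 + 9*0 = -28 + 0 = -28)
B = 5/1626 (B = -(-140)/45528 = -5*(-1/1626) = 5/1626 ≈ 0.0030750)
(A(105, -144) + 194*52)/(208 + B) = (105 + 194*52)/(208 + 5/1626) = (105 + 10088)/(338213/1626) = 10193*(1626/338213) = 16573818/338213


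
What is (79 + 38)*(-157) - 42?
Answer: -18411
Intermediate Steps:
(79 + 38)*(-157) - 42 = 117*(-157) - 42 = -18369 - 42 = -18411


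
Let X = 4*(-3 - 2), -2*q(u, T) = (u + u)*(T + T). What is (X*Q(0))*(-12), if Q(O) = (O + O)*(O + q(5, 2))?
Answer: 0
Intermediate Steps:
q(u, T) = -2*T*u (q(u, T) = -(u + u)*(T + T)/2 = -2*u*2*T/2 = -2*T*u)
X = -20 (X = 4*(-5) = -20)
Q(O) = 2*O*(-20 + O) (Q(O) = (O + O)*(O - 2*2*5) = (2*O)*(O - 20) = (2*O)*(-20 + O) = 2*O*(-20 + O))
(X*Q(0))*(-12) = -40*0*(-20 + 0)*(-12) = -40*0*(-20)*(-12) = -20*0*(-12) = 0*(-12) = 0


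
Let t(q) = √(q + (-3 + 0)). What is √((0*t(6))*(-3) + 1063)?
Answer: √1063 ≈ 32.604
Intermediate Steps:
t(q) = √(-3 + q) (t(q) = √(q - 3) = √(-3 + q))
√((0*t(6))*(-3) + 1063) = √((0*√(-3 + 6))*(-3) + 1063) = √((0*√3)*(-3) + 1063) = √(0*(-3) + 1063) = √(0 + 1063) = √1063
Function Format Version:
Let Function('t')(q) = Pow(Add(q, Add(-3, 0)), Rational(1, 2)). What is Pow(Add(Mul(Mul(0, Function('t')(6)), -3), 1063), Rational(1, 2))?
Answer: Pow(1063, Rational(1, 2)) ≈ 32.604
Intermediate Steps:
Function('t')(q) = Pow(Add(-3, q), Rational(1, 2)) (Function('t')(q) = Pow(Add(q, -3), Rational(1, 2)) = Pow(Add(-3, q), Rational(1, 2)))
Pow(Add(Mul(Mul(0, Function('t')(6)), -3), 1063), Rational(1, 2)) = Pow(Add(Mul(Mul(0, Pow(Add(-3, 6), Rational(1, 2))), -3), 1063), Rational(1, 2)) = Pow(Add(Mul(Mul(0, Pow(3, Rational(1, 2))), -3), 1063), Rational(1, 2)) = Pow(Add(Mul(0, -3), 1063), Rational(1, 2)) = Pow(Add(0, 1063), Rational(1, 2)) = Pow(1063, Rational(1, 2))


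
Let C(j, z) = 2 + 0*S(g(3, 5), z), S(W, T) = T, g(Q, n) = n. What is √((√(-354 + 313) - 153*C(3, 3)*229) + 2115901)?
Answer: √(2045827 + I*√41) ≈ 1430.3 + 0.002*I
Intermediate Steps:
C(j, z) = 2 (C(j, z) = 2 + 0*z = 2 + 0 = 2)
√((√(-354 + 313) - 153*C(3, 3)*229) + 2115901) = √((√(-354 + 313) - 153*2*229) + 2115901) = √((√(-41) - 306*229) + 2115901) = √((I*√41 - 70074) + 2115901) = √((-70074 + I*√41) + 2115901) = √(2045827 + I*√41)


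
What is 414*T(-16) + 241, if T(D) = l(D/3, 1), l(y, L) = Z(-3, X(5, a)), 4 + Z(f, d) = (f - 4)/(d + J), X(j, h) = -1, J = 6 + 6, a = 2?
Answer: -18463/11 ≈ -1678.5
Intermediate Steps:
J = 12
Z(f, d) = -4 + (-4 + f)/(12 + d) (Z(f, d) = -4 + (f - 4)/(d + 12) = -4 + (-4 + f)/(12 + d))
l(y, L) = -51/11 (l(y, L) = (-52 - 3 - 4*(-1))/(12 - 1) = (-52 - 3 + 4)/11 = (1/11)*(-51) = -51/11)
T(D) = -51/11
414*T(-16) + 241 = 414*(-51/11) + 241 = -21114/11 + 241 = -18463/11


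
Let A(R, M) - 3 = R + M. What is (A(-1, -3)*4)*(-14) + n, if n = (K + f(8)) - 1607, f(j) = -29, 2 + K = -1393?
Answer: -2975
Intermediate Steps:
K = -1395 (K = -2 - 1393 = -1395)
A(R, M) = 3 + M + R (A(R, M) = 3 + (R + M) = 3 + (M + R) = 3 + M + R)
n = -3031 (n = (-1395 - 29) - 1607 = -1424 - 1607 = -3031)
(A(-1, -3)*4)*(-14) + n = ((3 - 3 - 1)*4)*(-14) - 3031 = -1*4*(-14) - 3031 = -4*(-14) - 3031 = 56 - 3031 = -2975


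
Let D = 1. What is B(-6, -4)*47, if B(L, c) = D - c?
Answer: 235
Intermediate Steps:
B(L, c) = 1 - c
B(-6, -4)*47 = (1 - 1*(-4))*47 = (1 + 4)*47 = 5*47 = 235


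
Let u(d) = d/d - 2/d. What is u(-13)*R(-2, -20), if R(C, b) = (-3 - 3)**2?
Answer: 540/13 ≈ 41.538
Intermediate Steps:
R(C, b) = 36 (R(C, b) = (-6)**2 = 36)
u(d) = 1 - 2/d
u(-13)*R(-2, -20) = ((-2 - 13)/(-13))*36 = -1/13*(-15)*36 = (15/13)*36 = 540/13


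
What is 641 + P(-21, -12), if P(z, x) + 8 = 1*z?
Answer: 612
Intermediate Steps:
P(z, x) = -8 + z (P(z, x) = -8 + 1*z = -8 + z)
641 + P(-21, -12) = 641 + (-8 - 21) = 641 - 29 = 612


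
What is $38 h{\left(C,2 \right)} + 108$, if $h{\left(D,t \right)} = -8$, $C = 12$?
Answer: $-196$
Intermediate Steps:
$38 h{\left(C,2 \right)} + 108 = 38 \left(-8\right) + 108 = -304 + 108 = -196$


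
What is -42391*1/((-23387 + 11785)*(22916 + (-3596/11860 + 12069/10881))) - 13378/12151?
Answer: -4249570009358376473/3860368060001593956 ≈ -1.1008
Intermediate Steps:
-42391*1/((-23387 + 11785)*(22916 + (-3596/11860 + 12069/10881))) - 13378/12151 = -42391*(-1/(11602*(22916 + (-3596*1/11860 + 12069*(1/10881))))) - 13378*1/12151 = -42391*(-1/(11602*(22916 + (-899/2965 + 447/403)))) - 13378/12151 = -42391*(-1/(11602*(22916 + 963058/1194895))) - 13378/12151 = -42391/((27383176878/1194895)*(-11602)) - 13378/12151 = -42391/(-317699618138556/1194895) - 13378/12151 = -42391*(-1194895/317699618138556) - 13378/12151 = 50652793945/317699618138556 - 13378/12151 = -4249570009358376473/3860368060001593956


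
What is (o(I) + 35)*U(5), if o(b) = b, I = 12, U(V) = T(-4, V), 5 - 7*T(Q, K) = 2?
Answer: 141/7 ≈ 20.143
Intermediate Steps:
T(Q, K) = 3/7 (T(Q, K) = 5/7 - 1/7*2 = 5/7 - 2/7 = 3/7)
U(V) = 3/7
(o(I) + 35)*U(5) = (12 + 35)*(3/7) = 47*(3/7) = 141/7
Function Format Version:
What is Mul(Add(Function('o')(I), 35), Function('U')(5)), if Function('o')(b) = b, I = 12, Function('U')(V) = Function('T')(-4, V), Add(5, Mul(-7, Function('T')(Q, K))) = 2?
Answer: Rational(141, 7) ≈ 20.143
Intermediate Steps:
Function('T')(Q, K) = Rational(3, 7) (Function('T')(Q, K) = Add(Rational(5, 7), Mul(Rational(-1, 7), 2)) = Add(Rational(5, 7), Rational(-2, 7)) = Rational(3, 7))
Function('U')(V) = Rational(3, 7)
Mul(Add(Function('o')(I), 35), Function('U')(5)) = Mul(Add(12, 35), Rational(3, 7)) = Mul(47, Rational(3, 7)) = Rational(141, 7)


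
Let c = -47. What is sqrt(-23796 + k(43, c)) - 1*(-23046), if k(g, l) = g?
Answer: 23046 + I*sqrt(23753) ≈ 23046.0 + 154.12*I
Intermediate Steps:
sqrt(-23796 + k(43, c)) - 1*(-23046) = sqrt(-23796 + 43) - 1*(-23046) = sqrt(-23753) + 23046 = I*sqrt(23753) + 23046 = 23046 + I*sqrt(23753)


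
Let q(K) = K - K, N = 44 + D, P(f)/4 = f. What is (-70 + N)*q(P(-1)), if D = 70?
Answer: 0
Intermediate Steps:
P(f) = 4*f
N = 114 (N = 44 + 70 = 114)
q(K) = 0
(-70 + N)*q(P(-1)) = (-70 + 114)*0 = 44*0 = 0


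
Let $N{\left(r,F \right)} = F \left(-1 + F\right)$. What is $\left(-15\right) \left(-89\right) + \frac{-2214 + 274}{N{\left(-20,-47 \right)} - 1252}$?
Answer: $\frac{334600}{251} \approx 1333.1$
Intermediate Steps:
$\left(-15\right) \left(-89\right) + \frac{-2214 + 274}{N{\left(-20,-47 \right)} - 1252} = \left(-15\right) \left(-89\right) + \frac{-2214 + 274}{- 47 \left(-1 - 47\right) - 1252} = 1335 - \frac{1940}{\left(-47\right) \left(-48\right) - 1252} = 1335 - \frac{1940}{2256 - 1252} = 1335 - \frac{1940}{1004} = 1335 - \frac{485}{251} = \frac{334600}{251}$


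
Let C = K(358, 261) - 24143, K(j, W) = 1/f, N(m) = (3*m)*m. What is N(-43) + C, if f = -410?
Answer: -7624361/410 ≈ -18596.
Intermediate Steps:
N(m) = 3*m**2
K(j, W) = -1/410 (K(j, W) = 1/(-410) = -1/410)
C = -9898631/410 (C = -1/410 - 24143 = -9898631/410 ≈ -24143.)
N(-43) + C = 3*(-43)**2 - 9898631/410 = 3*1849 - 9898631/410 = 5547 - 9898631/410 = -7624361/410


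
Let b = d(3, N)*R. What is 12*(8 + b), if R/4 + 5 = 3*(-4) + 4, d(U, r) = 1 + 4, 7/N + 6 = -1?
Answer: -3024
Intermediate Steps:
N = -1 (N = 7/(-6 - 1) = 7/(-7) = 7*(-⅐) = -1)
d(U, r) = 5
R = -52 (R = -20 + 4*(3*(-4) + 4) = -20 + 4*(-12 + 4) = -20 + 4*(-8) = -20 - 32 = -52)
b = -260 (b = 5*(-52) = -260)
12*(8 + b) = 12*(8 - 260) = 12*(-252) = -3024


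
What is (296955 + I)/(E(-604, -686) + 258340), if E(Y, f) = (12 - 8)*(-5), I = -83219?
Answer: 26717/32290 ≈ 0.82741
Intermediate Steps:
E(Y, f) = -20 (E(Y, f) = 4*(-5) = -20)
(296955 + I)/(E(-604, -686) + 258340) = (296955 - 83219)/(-20 + 258340) = 213736/258320 = 213736*(1/258320) = 26717/32290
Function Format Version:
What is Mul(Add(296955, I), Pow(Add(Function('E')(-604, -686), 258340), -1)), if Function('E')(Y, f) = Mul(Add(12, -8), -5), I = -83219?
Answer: Rational(26717, 32290) ≈ 0.82741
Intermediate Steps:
Function('E')(Y, f) = -20 (Function('E')(Y, f) = Mul(4, -5) = -20)
Mul(Add(296955, I), Pow(Add(Function('E')(-604, -686), 258340), -1)) = Mul(Add(296955, -83219), Pow(Add(-20, 258340), -1)) = Mul(213736, Pow(258320, -1)) = Mul(213736, Rational(1, 258320)) = Rational(26717, 32290)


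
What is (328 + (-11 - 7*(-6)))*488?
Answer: 175192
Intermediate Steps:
(328 + (-11 - 7*(-6)))*488 = (328 + (-11 + 42))*488 = (328 + 31)*488 = 359*488 = 175192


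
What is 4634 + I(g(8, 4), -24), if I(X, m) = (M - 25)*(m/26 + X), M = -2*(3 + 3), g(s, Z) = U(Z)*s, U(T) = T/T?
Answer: 56838/13 ≈ 4372.2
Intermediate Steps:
U(T) = 1
g(s, Z) = s (g(s, Z) = 1*s = s)
M = -12 (M = -2*6 = -12)
I(X, m) = -37*X - 37*m/26 (I(X, m) = (-12 - 25)*(m/26 + X) = -37*(m*(1/26) + X) = -37*(m/26 + X) = -37*(X + m/26) = -37*X - 37*m/26)
4634 + I(g(8, 4), -24) = 4634 + (-37*8 - 37/26*(-24)) = 4634 + (-296 + 444/13) = 4634 - 3404/13 = 56838/13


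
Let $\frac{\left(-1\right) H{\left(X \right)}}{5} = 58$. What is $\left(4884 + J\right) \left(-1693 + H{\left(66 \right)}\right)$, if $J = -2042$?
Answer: $-5635686$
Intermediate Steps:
$H{\left(X \right)} = -290$ ($H{\left(X \right)} = \left(-5\right) 58 = -290$)
$\left(4884 + J\right) \left(-1693 + H{\left(66 \right)}\right) = \left(4884 - 2042\right) \left(-1693 - 290\right) = 2842 \left(-1983\right) = -5635686$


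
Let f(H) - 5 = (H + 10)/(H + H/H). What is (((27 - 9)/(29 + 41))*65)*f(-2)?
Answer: -351/7 ≈ -50.143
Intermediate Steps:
f(H) = 5 + (10 + H)/(1 + H) (f(H) = 5 + (H + 10)/(H + H/H) = 5 + (10 + H)/(H + 1) = 5 + (10 + H)/(1 + H))
(((27 - 9)/(29 + 41))*65)*f(-2) = (((27 - 9)/(29 + 41))*65)*(3*(5 + 2*(-2))/(1 - 2)) = ((18/70)*65)*(3*(5 - 4)/(-1)) = ((18*(1/70))*65)*(3*(-1)*1) = ((9/35)*65)*(-3) = (117/7)*(-3) = -351/7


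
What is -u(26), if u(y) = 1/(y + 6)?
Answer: -1/32 ≈ -0.031250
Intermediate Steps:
u(y) = 1/(6 + y)
-u(26) = -1/(6 + 26) = -1/32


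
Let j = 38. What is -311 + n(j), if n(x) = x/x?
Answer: -310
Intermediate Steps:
n(x) = 1
-311 + n(j) = -311 + 1 = -310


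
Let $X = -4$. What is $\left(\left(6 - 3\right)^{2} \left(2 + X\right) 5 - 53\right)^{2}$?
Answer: $20449$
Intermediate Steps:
$\left(\left(6 - 3\right)^{2} \left(2 + X\right) 5 - 53\right)^{2} = \left(\left(6 - 3\right)^{2} \left(2 - 4\right) 5 - 53\right)^{2} = \left(3^{2} \left(\left(-2\right) 5\right) - 53\right)^{2} = \left(9 \left(-10\right) - 53\right)^{2} = \left(-90 - 53\right)^{2} = \left(-143\right)^{2} = 20449$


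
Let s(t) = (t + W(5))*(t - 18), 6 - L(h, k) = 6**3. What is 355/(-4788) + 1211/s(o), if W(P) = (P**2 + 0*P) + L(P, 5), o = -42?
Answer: 20066/1358595 ≈ 0.014770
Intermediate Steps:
L(h, k) = -210 (L(h, k) = 6 - 1*6**3 = 6 - 1*216 = 6 - 216 = -210)
W(P) = -210 + P**2 (W(P) = (P**2 + 0*P) - 210 = (P**2 + 0) - 210 = P**2 - 210 = -210 + P**2)
s(t) = (-185 + t)*(-18 + t) (s(t) = (t + (-210 + 5**2))*(t - 18) = (t + (-210 + 25))*(-18 + t) = (t - 185)*(-18 + t) = (-185 + t)*(-18 + t))
355/(-4788) + 1211/s(o) = 355/(-4788) + 1211/(3330 + (-42)**2 - 203*(-42)) = 355*(-1/4788) + 1211/(3330 + 1764 + 8526) = -355/4788 + 1211/13620 = 20066/1358595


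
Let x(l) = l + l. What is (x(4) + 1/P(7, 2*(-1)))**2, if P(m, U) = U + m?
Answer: 1681/25 ≈ 67.240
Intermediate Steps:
x(l) = 2*l
(x(4) + 1/P(7, 2*(-1)))**2 = (2*4 + 1/(2*(-1) + 7))**2 = (8 + 1/(-2 + 7))**2 = (8 + 1/5)**2 = (41/5)**2 = 1681/25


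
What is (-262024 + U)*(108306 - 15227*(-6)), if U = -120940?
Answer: -76465655952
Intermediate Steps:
(-262024 + U)*(108306 - 15227*(-6)) = (-262024 - 120940)*(108306 - 15227*(-6)) = -382964*(108306 + 91362) = -382964*199668 = -76465655952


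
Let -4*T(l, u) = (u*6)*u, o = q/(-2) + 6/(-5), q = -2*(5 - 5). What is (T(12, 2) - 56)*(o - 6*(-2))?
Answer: -3348/5 ≈ -669.60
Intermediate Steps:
q = 0 (q = -2*0 = 0)
o = -6/5 (o = 0/(-2) + 6/(-5) = 0*(-1/2) + 6*(-1/5) = 0 - 6/5 = -6/5 ≈ -1.2000)
T(l, u) = -3*u**2/2 (T(l, u) = -u*6*u/4 = -6*u*u/4 = -3*u**2/2)
(T(12, 2) - 56)*(o - 6*(-2)) = (-3/2*2**2 - 56)*(-6/5 - 6*(-2)) = (-3/2*4 - 56)*(-6/5 + 12) = (-6 - 56)*(54/5) = -62*54/5 = -3348/5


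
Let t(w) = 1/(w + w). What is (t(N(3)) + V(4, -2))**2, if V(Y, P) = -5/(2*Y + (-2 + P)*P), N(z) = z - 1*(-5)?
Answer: 1/16 ≈ 0.062500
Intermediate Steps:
N(z) = 5 + z (N(z) = z + 5 = 5 + z)
t(w) = 1/(2*w)
V(Y, P) = -5/(2*Y + P*(-2 + P))
(t(N(3)) + V(4, -2))**2 = (1/(2*(5 + 3)) - 5/((-2)**2 - 2*(-2) + 2*4))**2 = ((1/2)/8 - 5/(4 + 4 + 8))**2 = ((1/2)*(1/8) - 5/16)**2 = (1/16 - 5*1/16)**2 = (1/16 - 5/16)**2 = (-1/4)**2 = 1/16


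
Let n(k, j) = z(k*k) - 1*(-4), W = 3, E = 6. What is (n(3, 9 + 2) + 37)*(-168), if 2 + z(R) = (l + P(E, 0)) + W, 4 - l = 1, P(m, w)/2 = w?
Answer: -7560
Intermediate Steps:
P(m, w) = 2*w
l = 3 (l = 4 - 1*1 = 4 - 1 = 3)
z(R) = 4 (z(R) = -2 + ((3 + 2*0) + 3) = -2 + ((3 + 0) + 3) = -2 + (3 + 3) = -2 + 6 = 4)
n(k, j) = 8 (n(k, j) = 4 - 1*(-4) = 4 + 4 = 8)
(n(3, 9 + 2) + 37)*(-168) = (8 + 37)*(-168) = 45*(-168) = -7560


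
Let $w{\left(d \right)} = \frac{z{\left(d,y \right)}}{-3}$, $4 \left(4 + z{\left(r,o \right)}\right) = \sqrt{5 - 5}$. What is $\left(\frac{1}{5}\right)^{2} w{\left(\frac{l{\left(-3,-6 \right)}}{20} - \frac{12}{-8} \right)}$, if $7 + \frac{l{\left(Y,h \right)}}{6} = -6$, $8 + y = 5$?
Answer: $\frac{4}{75} \approx 0.053333$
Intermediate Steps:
$y = -3$ ($y = -8 + 5 = -3$)
$l{\left(Y,h \right)} = -78$ ($l{\left(Y,h \right)} = -42 + 6 \left(-6\right) = -42 - 36 = -78$)
$z{\left(r,o \right)} = -4$ ($z{\left(r,o \right)} = -4 + \frac{\sqrt{5 - 5}}{4} = -4 + \frac{\sqrt{0}}{4} = -4 + \frac{1}{4} \cdot 0 = -4 + 0 = -4$)
$w{\left(d \right)} = \frac{4}{3}$ ($w{\left(d \right)} = - \frac{4}{-3} = \left(-4\right) \left(- \frac{1}{3}\right) = \frac{4}{3}$)
$\left(\frac{1}{5}\right)^{2} w{\left(\frac{l{\left(-3,-6 \right)}}{20} - \frac{12}{-8} \right)} = \left(\frac{1}{5}\right)^{2} \cdot \frac{4}{3} = \frac{1}{25} \cdot \frac{4}{3} = \frac{4}{75}$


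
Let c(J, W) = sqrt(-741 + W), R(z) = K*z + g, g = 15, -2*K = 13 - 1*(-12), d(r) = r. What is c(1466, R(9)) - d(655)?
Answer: -655 + I*sqrt(3354)/2 ≈ -655.0 + 28.957*I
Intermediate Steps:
K = -25/2 (K = -(13 - 1*(-12))/2 = -(13 + 12)/2 = -1/2*25 = -25/2 ≈ -12.500)
R(z) = 15 - 25*z/2 (R(z) = -25*z/2 + 15 = 15 - 25*z/2)
c(1466, R(9)) - d(655) = sqrt(-741 + (15 - 25/2*9)) - 1*655 = sqrt(-741 + (15 - 225/2)) - 655 = sqrt(-741 - 195/2) - 655 = sqrt(-1677/2) - 655 = I*sqrt(3354)/2 - 655 = -655 + I*sqrt(3354)/2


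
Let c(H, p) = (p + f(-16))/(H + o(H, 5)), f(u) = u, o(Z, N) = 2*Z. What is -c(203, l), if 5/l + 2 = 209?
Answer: 3307/126063 ≈ 0.026233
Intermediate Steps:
l = 5/207 (l = 5/(-2 + 209) = 5/207 ≈ 0.024155)
c(H, p) = (-16 + p)/(3*H) (c(H, p) = (p - 16)/(H + 2*H) = (-16 + p)/((3*H)) = (-16 + p)*(1/(3*H)) = (-16 + p)/(3*H))
-c(203, l) = -(-16 + 5/207)/(3*203) = -(-3307)/(3*203*207) = -1*(-3307/126063) = 3307/126063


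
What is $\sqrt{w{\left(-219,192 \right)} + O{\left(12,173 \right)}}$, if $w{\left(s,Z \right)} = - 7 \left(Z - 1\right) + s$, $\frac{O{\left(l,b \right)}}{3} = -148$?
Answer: $20 i \sqrt{5} \approx 44.721 i$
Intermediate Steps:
$O{\left(l,b \right)} = -444$ ($O{\left(l,b \right)} = 3 \left(-148\right) = -444$)
$w{\left(s,Z \right)} = 7 + s - 7 Z$ ($w{\left(s,Z \right)} = - 7 \left(-1 + Z\right) + s = \left(7 - 7 Z\right) + s = 7 + s - 7 Z$)
$\sqrt{w{\left(-219,192 \right)} + O{\left(12,173 \right)}} = \sqrt{\left(7 - 219 - 1344\right) - 444} = \sqrt{-1556 - 444} = \sqrt{-2000} = 20 i \sqrt{5}$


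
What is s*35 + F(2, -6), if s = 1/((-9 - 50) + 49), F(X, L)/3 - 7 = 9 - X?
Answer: 77/2 ≈ 38.500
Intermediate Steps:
F(X, L) = 48 - 3*X (F(X, L) = 21 + 3*(9 - X) = 21 + (27 - 3*X) = 48 - 3*X)
s = -1/10 (s = 1/(-59 + 49) = 1/(-10) = -1/10 ≈ -0.10000)
s*35 + F(2, -6) = -1/10*35 + (48 - 3*2) = -7/2 + (48 - 6) = -7/2 + 42 = 77/2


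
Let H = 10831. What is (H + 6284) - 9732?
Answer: 7383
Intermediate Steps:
(H + 6284) - 9732 = (10831 + 6284) - 9732 = 17115 - 9732 = 7383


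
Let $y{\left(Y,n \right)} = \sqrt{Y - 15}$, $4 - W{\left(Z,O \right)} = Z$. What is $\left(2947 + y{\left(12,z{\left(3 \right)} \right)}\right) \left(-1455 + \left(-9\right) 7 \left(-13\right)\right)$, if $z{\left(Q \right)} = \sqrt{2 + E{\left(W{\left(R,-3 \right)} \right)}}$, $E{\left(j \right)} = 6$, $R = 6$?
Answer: $-1874292 - 636 i \sqrt{3} \approx -1.8743 \cdot 10^{6} - 1101.6 i$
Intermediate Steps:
$W{\left(Z,O \right)} = 4 - Z$
$z{\left(Q \right)} = 2 \sqrt{2}$ ($z{\left(Q \right)} = \sqrt{2 + 6} = \sqrt{8} = 2 \sqrt{2}$)
$y{\left(Y,n \right)} = \sqrt{-15 + Y}$
$\left(2947 + y{\left(12,z{\left(3 \right)} \right)}\right) \left(-1455 + \left(-9\right) 7 \left(-13\right)\right) = \left(2947 + \sqrt{-15 + 12}\right) \left(-1455 + \left(-9\right) 7 \left(-13\right)\right) = \left(2947 + \sqrt{-3}\right) \left(-1455 - -819\right) = \left(2947 + i \sqrt{3}\right) \left(-1455 + 819\right) = \left(2947 + i \sqrt{3}\right) \left(-636\right) = -1874292 - 636 i \sqrt{3}$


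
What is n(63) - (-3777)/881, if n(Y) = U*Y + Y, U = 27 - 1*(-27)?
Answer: 3056442/881 ≈ 3469.3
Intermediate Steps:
U = 54 (U = 27 + 27 = 54)
n(Y) = 55*Y (n(Y) = 54*Y + Y = 55*Y)
n(63) - (-3777)/881 = 55*63 - (-3777)/881 = 3465 - (-3777)/881 = 3465 - 1*(-3777/881) = 3465 + 3777/881 = 3056442/881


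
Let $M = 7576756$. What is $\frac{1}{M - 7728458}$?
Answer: $- \frac{1}{151702} \approx -6.5919 \cdot 10^{-6}$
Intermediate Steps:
$\frac{1}{M - 7728458} = \frac{1}{7576756 - 7728458} = \frac{1}{-151702} = - \frac{1}{151702}$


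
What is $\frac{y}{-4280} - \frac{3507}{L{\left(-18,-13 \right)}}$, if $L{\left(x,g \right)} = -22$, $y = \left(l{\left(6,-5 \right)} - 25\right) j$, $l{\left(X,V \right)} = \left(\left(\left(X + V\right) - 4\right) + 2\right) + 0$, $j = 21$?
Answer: $\frac{3755493}{23540} \approx 159.54$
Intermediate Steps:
$l{\left(X,V \right)} = -2 + V + X$ ($l{\left(X,V \right)} = \left(\left(\left(V + X\right) - 4\right) + 2\right) + 0 = \left(\left(-4 + V + X\right) + 2\right) + 0 = \left(-2 + V + X\right) + 0 = -2 + V + X$)
$y = -546$ ($y = \left(\left(-2 - 5 + 6\right) - 25\right) 21 = \left(-1 - 25\right) 21 = \left(-26\right) 21 = -546$)
$\frac{y}{-4280} - \frac{3507}{L{\left(-18,-13 \right)}} = - \frac{546}{-4280} - \frac{3507}{-22} = \left(-546\right) \left(- \frac{1}{4280}\right) - - \frac{3507}{22} = \frac{273}{2140} + \frac{3507}{22} = \frac{3755493}{23540}$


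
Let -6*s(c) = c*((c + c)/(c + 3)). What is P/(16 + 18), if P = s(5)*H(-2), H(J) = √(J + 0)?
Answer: -25*I*√2/816 ≈ -0.043328*I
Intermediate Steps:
H(J) = √J
s(c) = -c²/(3*(3 + c)) (s(c) = -c*(c + c)/(c + 3)/6 = -c*(2*c)/(3 + c)/6 = -c*2*c/(3 + c)/6 = -c²/(3*(3 + c)))
P = -25*I*√2/24 (P = (-1*5²/(9 + 3*5))*√(-2) = (-1*25/(9 + 15))*(I*√2) = (-1*25/24)*(I*√2) = (-1*25*1/24)*(I*√2) = -25*I*√2/24 ≈ -1.4731*I)
P/(16 + 18) = (-25*I*√2/24)/(16 + 18) = -25*I*√2/24/34 = -25*I*√2/24*(1/34) = -25*I*√2/816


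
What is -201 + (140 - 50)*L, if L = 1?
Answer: -111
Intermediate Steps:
-201 + (140 - 50)*L = -201 + (140 - 50)*1 = -201 + 90*1 = -201 + 90 = -111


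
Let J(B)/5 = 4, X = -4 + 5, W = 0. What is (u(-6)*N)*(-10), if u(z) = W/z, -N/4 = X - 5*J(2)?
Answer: 0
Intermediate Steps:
X = 1
J(B) = 20 (J(B) = 5*4 = 20)
N = 396 (N = -4*(1 - 5*20) = -4*(1 - 100) = -4*(-99) = 396)
u(z) = 0 (u(z) = 0/z = 0)
(u(-6)*N)*(-10) = (0*396)*(-10) = 0*(-10) = 0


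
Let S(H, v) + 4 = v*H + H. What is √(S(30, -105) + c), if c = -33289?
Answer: I*√36413 ≈ 190.82*I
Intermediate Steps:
S(H, v) = -4 + H + H*v (S(H, v) = -4 + (v*H + H) = -4 + (H*v + H) = -4 + (H + H*v) = -4 + H + H*v)
√(S(30, -105) + c) = √((-4 + 30 + 30*(-105)) - 33289) = √((-4 + 30 - 3150) - 33289) = √(-3124 - 33289) = √(-36413) = I*√36413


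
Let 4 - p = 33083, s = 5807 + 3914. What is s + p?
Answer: -23358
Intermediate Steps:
s = 9721
p = -33079 (p = 4 - 1*33083 = 4 - 33083 = -33079)
s + p = 9721 - 33079 = -23358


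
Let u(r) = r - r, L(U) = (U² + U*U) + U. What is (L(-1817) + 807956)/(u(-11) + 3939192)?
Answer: 7409117/3939192 ≈ 1.8809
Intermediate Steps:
L(U) = U + 2*U² (L(U) = (U² + U²) + U = 2*U² + U = U + 2*U²)
u(r) = 0
(L(-1817) + 807956)/(u(-11) + 3939192) = (-1817*(1 + 2*(-1817)) + 807956)/(0 + 3939192) = (-1817*(1 - 3634) + 807956)/3939192 = (-1817*(-3633) + 807956)*(1/3939192) = (6601161 + 807956)*(1/3939192) = 7409117*(1/3939192) = 7409117/3939192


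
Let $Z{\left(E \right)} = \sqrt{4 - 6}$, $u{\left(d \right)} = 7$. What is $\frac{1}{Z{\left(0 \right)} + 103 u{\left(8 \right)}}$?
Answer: $\frac{721}{519843} - \frac{i \sqrt{2}}{519843} \approx 0.001387 - 2.7205 \cdot 10^{-6} i$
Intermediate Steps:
$Z{\left(E \right)} = i \sqrt{2}$ ($Z{\left(E \right)} = \sqrt{-2} = i \sqrt{2}$)
$\frac{1}{Z{\left(0 \right)} + 103 u{\left(8 \right)}} = \frac{1}{i \sqrt{2} + 103 \cdot 7} = \frac{1}{i \sqrt{2} + 721} = \frac{1}{721 + i \sqrt{2}}$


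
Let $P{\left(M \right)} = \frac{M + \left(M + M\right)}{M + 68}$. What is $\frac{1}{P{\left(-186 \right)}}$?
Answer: $\frac{59}{279} \approx 0.21147$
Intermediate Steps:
$P{\left(M \right)} = \frac{3 M}{68 + M}$ ($P{\left(M \right)} = \frac{M + 2 M}{68 + M} = \frac{3 M}{68 + M}$)
$\frac{1}{P{\left(-186 \right)}} = \frac{1}{3 \left(-186\right) \frac{1}{68 - 186}} = \frac{1}{3 \left(-186\right) \frac{1}{-118}} = \frac{1}{3 \left(-186\right) \left(- \frac{1}{118}\right)} = \frac{1}{\frac{279}{59}} = \frac{59}{279}$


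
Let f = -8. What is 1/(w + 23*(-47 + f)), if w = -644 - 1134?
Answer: -1/3043 ≈ -0.00032862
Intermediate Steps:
w = -1778
1/(w + 23*(-47 + f)) = 1/(-1778 + 23*(-47 - 8)) = 1/(-1778 + 23*(-55)) = 1/(-1778 - 1265) = 1/(-3043) = -1/3043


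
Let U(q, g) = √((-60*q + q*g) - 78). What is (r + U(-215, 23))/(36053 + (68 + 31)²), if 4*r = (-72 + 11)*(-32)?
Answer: 244/22927 + √7877/45854 ≈ 0.012578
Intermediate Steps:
U(q, g) = √(-78 - 60*q + g*q) (U(q, g) = √((-60*q + g*q) - 78) = √(-78 - 60*q + g*q))
r = 488 (r = ((-72 + 11)*(-32))/4 = (-61*(-32))/4 = (¼)*1952 = 488)
(r + U(-215, 23))/(36053 + (68 + 31)²) = (488 + √(-78 - 60*(-215) + 23*(-215)))/(36053 + (68 + 31)²) = (488 + √(-78 + 12900 - 4945))/(36053 + 99²) = (488 + √7877)/(36053 + 9801) = (488 + √7877)/45854 = (488 + √7877)*(1/45854) = 244/22927 + √7877/45854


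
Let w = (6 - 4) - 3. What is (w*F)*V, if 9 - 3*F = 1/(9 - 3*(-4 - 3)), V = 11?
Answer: -2959/90 ≈ -32.878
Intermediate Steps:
w = -1 (w = 2 - 3 = -1)
F = 269/90 (F = 3 - 1/(3*(9 - 3*(-4 - 3))) = 3 - 1/(3*(9 - 3*(-7))) = 3 - 1/(3*(9 + 21)) = 3 - ⅓/30 = 3 - ⅓*1/30 = 3 - 1/90 = 269/90 ≈ 2.9889)
(w*F)*V = -1*269/90*11 = -269/90*11 = -2959/90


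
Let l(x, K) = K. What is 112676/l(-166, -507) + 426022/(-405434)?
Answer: -22949337269/102777519 ≈ -223.29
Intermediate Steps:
112676/l(-166, -507) + 426022/(-405434) = 112676/(-507) + 426022/(-405434) = 112676*(-1/507) + 426022*(-1/405434) = -112676/507 - 213011/202717 = -22949337269/102777519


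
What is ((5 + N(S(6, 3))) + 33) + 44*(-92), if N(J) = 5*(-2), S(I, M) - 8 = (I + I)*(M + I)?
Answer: -4020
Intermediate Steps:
S(I, M) = 8 + 2*I*(I + M) (S(I, M) = 8 + (I + I)*(M + I) = 8 + (2*I)*(I + M) = 8 + 2*I*(I + M))
N(J) = -10
((5 + N(S(6, 3))) + 33) + 44*(-92) = ((5 - 10) + 33) + 44*(-92) = (-5 + 33) - 4048 = 28 - 4048 = -4020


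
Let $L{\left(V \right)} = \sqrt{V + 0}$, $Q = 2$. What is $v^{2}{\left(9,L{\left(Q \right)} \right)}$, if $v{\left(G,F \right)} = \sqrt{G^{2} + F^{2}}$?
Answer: $83$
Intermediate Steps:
$L{\left(V \right)} = \sqrt{V}$
$v{\left(G,F \right)} = \sqrt{F^{2} + G^{2}}$
$v^{2}{\left(9,L{\left(Q \right)} \right)} = \left(\sqrt{\left(\sqrt{2}\right)^{2} + 9^{2}}\right)^{2} = \left(\sqrt{2 + 81}\right)^{2} = \left(\sqrt{83}\right)^{2} = 83$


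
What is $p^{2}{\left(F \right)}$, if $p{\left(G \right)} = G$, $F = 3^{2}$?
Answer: $81$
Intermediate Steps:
$F = 9$
$p^{2}{\left(F \right)} = 9^{2} = 81$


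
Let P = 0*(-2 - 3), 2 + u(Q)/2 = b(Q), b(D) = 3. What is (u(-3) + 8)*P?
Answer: 0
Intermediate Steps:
u(Q) = 2 (u(Q) = -4 + 2*3 = -4 + 6 = 2)
P = 0 (P = 0*(-5) = 0)
(u(-3) + 8)*P = (2 + 8)*0 = 10*0 = 0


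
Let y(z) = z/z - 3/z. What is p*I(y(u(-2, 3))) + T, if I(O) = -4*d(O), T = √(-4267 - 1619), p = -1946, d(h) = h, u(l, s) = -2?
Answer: 19460 + 3*I*√654 ≈ 19460.0 + 76.72*I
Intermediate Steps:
T = 3*I*√654 (T = √(-5886) = 3*I*√654 ≈ 76.72*I)
y(z) = 1 - 3/z
I(O) = -4*O
p*I(y(u(-2, 3))) + T = -(-7784)*(-3 - 2)/(-2) + 3*I*√654 = -(-7784)*(-½*(-5)) + 3*I*√654 = -(-7784)*5/2 + 3*I*√654 = -1946*(-10) + 3*I*√654 = 19460 + 3*I*√654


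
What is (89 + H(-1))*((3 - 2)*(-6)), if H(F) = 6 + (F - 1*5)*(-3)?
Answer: -678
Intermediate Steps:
H(F) = 21 - 3*F (H(F) = 6 + (F - 5)*(-3) = 6 + (-5 + F)*(-3) = 6 + (15 - 3*F) = 21 - 3*F)
(89 + H(-1))*((3 - 2)*(-6)) = (89 + (21 - 3*(-1)))*((3 - 2)*(-6)) = (89 + (21 + 3))*(1*(-6)) = (89 + 24)*(-6) = 113*(-6) = -678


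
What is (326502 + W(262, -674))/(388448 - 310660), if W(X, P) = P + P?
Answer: 162577/38894 ≈ 4.1800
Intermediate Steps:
W(X, P) = 2*P
(326502 + W(262, -674))/(388448 - 310660) = (326502 + 2*(-674))/(388448 - 310660) = (326502 - 1348)/77788 = 325154*(1/77788) = 162577/38894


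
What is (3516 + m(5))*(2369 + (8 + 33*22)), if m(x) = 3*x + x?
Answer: 10972208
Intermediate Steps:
m(x) = 4*x
(3516 + m(5))*(2369 + (8 + 33*22)) = (3516 + 4*5)*(2369 + (8 + 33*22)) = (3516 + 20)*(2369 + (8 + 726)) = 3536*(2369 + 734) = 3536*3103 = 10972208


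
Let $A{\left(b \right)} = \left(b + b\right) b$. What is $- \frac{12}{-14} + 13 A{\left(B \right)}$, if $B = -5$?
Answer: $\frac{4556}{7} \approx 650.86$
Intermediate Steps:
$A{\left(b \right)} = 2 b^{2}$ ($A{\left(b \right)} = 2 b b = 2 b^{2}$)
$- \frac{12}{-14} + 13 A{\left(B \right)} = - \frac{12}{-14} + 13 \cdot 2 \left(-5\right)^{2} = \left(-12\right) \left(- \frac{1}{14}\right) + 13 \cdot 2 \cdot 25 = \frac{6}{7} + 13 \cdot 50 = \frac{6}{7} + 650 = \frac{4556}{7}$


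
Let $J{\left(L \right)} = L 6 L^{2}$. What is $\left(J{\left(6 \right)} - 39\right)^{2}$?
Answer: $1580049$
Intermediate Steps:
$J{\left(L \right)} = 6 L^{3}$ ($J{\left(L \right)} = 6 L L^{2} = 6 L^{3}$)
$\left(J{\left(6 \right)} - 39\right)^{2} = \left(6 \cdot 6^{3} - 39\right)^{2} = \left(6 \cdot 216 - 39\right)^{2} = \left(1296 - 39\right)^{2} = 1257^{2} = 1580049$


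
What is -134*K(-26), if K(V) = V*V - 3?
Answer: -90182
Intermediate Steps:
K(V) = -3 + V² (K(V) = V² - 3 = -3 + V²)
-134*K(-26) = -134*(-3 + (-26)²) = -134*(-3 + 676) = -134*673 = -90182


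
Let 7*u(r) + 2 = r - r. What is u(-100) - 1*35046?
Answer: -245324/7 ≈ -35046.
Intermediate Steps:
u(r) = -2/7 (u(r) = -2/7 + (r - r)/7 = -2/7 + (1/7)*0 = -2/7 + 0 = -2/7)
u(-100) - 1*35046 = -2/7 - 1*35046 = -2/7 - 35046 = -245324/7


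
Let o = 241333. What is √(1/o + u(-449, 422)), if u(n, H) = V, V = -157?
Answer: 48*I*√3968721185/241333 ≈ 12.53*I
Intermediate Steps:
u(n, H) = -157
√(1/o + u(-449, 422)) = √(1/241333 - 157) = √(-37889280/241333) = 48*I*√3968721185/241333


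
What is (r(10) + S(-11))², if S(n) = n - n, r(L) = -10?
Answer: 100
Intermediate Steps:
S(n) = 0
(r(10) + S(-11))² = (-10 + 0)² = (-10)² = 100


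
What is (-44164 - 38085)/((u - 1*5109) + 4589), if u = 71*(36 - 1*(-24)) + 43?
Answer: -82249/3783 ≈ -21.742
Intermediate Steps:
u = 4303 (u = 71*(36 + 24) + 43 = 71*60 + 43 = 4260 + 43 = 4303)
(-44164 - 38085)/((u - 1*5109) + 4589) = (-44164 - 38085)/((4303 - 1*5109) + 4589) = -82249/((4303 - 5109) + 4589) = -82249/(-806 + 4589) = -82249/3783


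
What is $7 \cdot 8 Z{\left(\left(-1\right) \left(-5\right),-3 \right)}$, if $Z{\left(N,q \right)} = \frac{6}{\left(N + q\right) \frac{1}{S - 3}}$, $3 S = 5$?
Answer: $-224$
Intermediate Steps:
$S = \frac{5}{3}$ ($S = \frac{1}{3} \cdot 5 = \frac{5}{3} \approx 1.6667$)
$Z{\left(N,q \right)} = \frac{6}{- \frac{3 N}{4} - \frac{3 q}{4}}$ ($Z{\left(N,q \right)} = \frac{6}{\left(N + q\right) \frac{1}{\frac{5}{3} - 3}} = \frac{6}{\left(N + q\right) \frac{1}{- \frac{4}{3}}} = \frac{6}{\left(N + q\right) \left(- \frac{3}{4}\right)} = \frac{6}{- \frac{3 N}{4} - \frac{3 q}{4}}$)
$7 \cdot 8 Z{\left(\left(-1\right) \left(-5\right),-3 \right)} = 7 \cdot 8 \left(- \frac{8}{\left(-1\right) \left(-5\right) - 3}\right) = 56 \left(- \frac{8}{5 - 3}\right) = 56 \left(- \frac{8}{2}\right) = 56 \left(\left(-8\right) \frac{1}{2}\right) = 56 \left(-4\right) = -224$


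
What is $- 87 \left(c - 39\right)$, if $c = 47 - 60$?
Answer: $4524$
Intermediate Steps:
$c = -13$
$- 87 \left(c - 39\right) = - 87 \left(-13 - 39\right) = \left(-87\right) \left(-52\right) = 4524$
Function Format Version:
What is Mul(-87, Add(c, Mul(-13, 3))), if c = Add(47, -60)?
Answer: 4524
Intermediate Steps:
c = -13
Mul(-87, Add(c, Mul(-13, 3))) = Mul(-87, Add(-13, Mul(-13, 3))) = Mul(-87, Add(-13, -39)) = Mul(-87, -52) = 4524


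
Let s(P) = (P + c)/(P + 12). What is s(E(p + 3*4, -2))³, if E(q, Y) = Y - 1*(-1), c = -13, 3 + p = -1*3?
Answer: -2744/1331 ≈ -2.0616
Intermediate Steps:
p = -6 (p = -3 - 1*3 = -3 - 3 = -6)
E(q, Y) = 1 + Y (E(q, Y) = Y + 1 = 1 + Y)
s(P) = (-13 + P)/(12 + P) (s(P) = (P - 13)/(P + 12) = (-13 + P)/(12 + P))
s(E(p + 3*4, -2))³ = ((-13 + (1 - 2))/(12 + (1 - 2)))³ = ((-13 - 1)/(12 - 1))³ = (-14/11)³ = -2744/1331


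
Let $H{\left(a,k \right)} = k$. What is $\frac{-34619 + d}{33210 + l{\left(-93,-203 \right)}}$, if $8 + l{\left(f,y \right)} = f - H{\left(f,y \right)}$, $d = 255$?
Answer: $- \frac{8591}{8328} \approx -1.0316$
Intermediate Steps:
$l{\left(f,y \right)} = -8 + f - y$ ($l{\left(f,y \right)} = -8 + \left(f - y\right) = -8 + f - y$)
$\frac{-34619 + d}{33210 + l{\left(-93,-203 \right)}} = \frac{-34619 + 255}{33210 - -102} = - \frac{34364}{33210 - -102} = - \frac{34364}{33210 + 102} = - \frac{34364}{33312} = \left(-34364\right) \frac{1}{33312} = - \frac{8591}{8328}$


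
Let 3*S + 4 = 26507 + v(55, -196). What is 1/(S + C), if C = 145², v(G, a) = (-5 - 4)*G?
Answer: 3/89083 ≈ 3.3676e-5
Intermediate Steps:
v(G, a) = -9*G
S = 26008/3 (S = -4/3 + (26507 - 9*55)/3 = -4/3 + (26507 - 495)/3 = -4/3 + (⅓)*26012 = -4/3 + 26012/3 = 26008/3 ≈ 8669.3)
C = 21025
1/(S + C) = 1/(26008/3 + 21025) = 1/(89083/3) = 3/89083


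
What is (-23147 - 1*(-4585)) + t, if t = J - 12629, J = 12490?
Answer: -18701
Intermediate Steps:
t = -139 (t = 12490 - 12629 = -139)
(-23147 - 1*(-4585)) + t = (-23147 - 1*(-4585)) - 139 = (-23147 + 4585) - 139 = -18562 - 139 = -18701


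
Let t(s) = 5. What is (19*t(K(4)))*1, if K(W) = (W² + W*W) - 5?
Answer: 95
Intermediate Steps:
K(W) = -5 + 2*W² (K(W) = (W² + W²) - 5 = 2*W² - 5 = -5 + 2*W²)
(19*t(K(4)))*1 = (19*5)*1 = 95*1 = 95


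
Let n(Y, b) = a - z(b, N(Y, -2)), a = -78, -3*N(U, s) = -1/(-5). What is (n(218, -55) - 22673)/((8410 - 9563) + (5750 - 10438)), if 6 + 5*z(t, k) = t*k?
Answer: 341258/87615 ≈ 3.8950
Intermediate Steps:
N(U, s) = -1/15 (N(U, s) = -(-1)/(3*(-5)) = -(-1)*(-1)/(3*5) = -1/3*1/5 = -1/15)
z(t, k) = -6/5 + k*t/5 (z(t, k) = -6/5 + (t*k)/5 = -6/5 + (k*t)/5 = -6/5 + k*t/5)
n(Y, b) = -384/5 + b/75 (n(Y, b) = -78 - (-6/5 + (1/5)*(-1/15)*b) = -78 - (-6/5 - b/75) = -78 + (6/5 + b/75) = -384/5 + b/75)
(n(218, -55) - 22673)/((8410 - 9563) + (5750 - 10438)) = ((-384/5 + (1/75)*(-55)) - 22673)/((8410 - 9563) + (5750 - 10438)) = ((-384/5 - 11/15) - 22673)/(-1153 - 4688) = (-1163/15 - 22673)/(-5841) = -341258/15*(-1/5841) = 341258/87615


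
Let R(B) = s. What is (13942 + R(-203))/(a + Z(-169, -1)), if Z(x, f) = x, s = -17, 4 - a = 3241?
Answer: -13925/3406 ≈ -4.0884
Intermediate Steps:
a = -3237 (a = 4 - 1*3241 = 4 - 3241 = -3237)
R(B) = -17
(13942 + R(-203))/(a + Z(-169, -1)) = (13942 - 17)/(-3237 - 169) = 13925/(-3406) = 13925*(-1/3406) = -13925/3406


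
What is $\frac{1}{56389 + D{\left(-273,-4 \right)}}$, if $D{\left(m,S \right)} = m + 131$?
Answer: $\frac{1}{56247} \approx 1.7779 \cdot 10^{-5}$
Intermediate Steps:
$D{\left(m,S \right)} = 131 + m$
$\frac{1}{56389 + D{\left(-273,-4 \right)}} = \frac{1}{56389 + \left(131 - 273\right)} = \frac{1}{56389 - 142} = \frac{1}{56247}$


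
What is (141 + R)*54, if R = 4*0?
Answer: 7614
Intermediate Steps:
R = 0
(141 + R)*54 = (141 + 0)*54 = 141*54 = 7614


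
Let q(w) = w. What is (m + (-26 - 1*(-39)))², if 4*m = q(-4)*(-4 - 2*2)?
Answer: 441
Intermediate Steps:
m = 8 (m = (-4*(-4 - 2*2))/4 = (-4*(-4 - 4))/4 = (-4*(-8))/4 = (¼)*32 = 8)
(m + (-26 - 1*(-39)))² = (8 + (-26 - 1*(-39)))² = (8 + (-26 + 39))² = (8 + 13)² = 21² = 441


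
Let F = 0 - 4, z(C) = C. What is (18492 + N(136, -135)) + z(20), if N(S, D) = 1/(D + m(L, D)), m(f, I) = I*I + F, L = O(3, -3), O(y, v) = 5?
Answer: 334808033/18086 ≈ 18512.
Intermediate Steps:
F = -4
L = 5
m(f, I) = -4 + I² (m(f, I) = I*I - 4 = I² - 4 = -4 + I²)
N(S, D) = 1/(-4 + D + D²) (N(S, D) = 1/(D + (-4 + D²)) = 1/(-4 + D + D²))
(18492 + N(136, -135)) + z(20) = (18492 + 1/(-4 - 135 + (-135)²)) + 20 = (18492 + 1/(-4 - 135 + 18225)) + 20 = (18492 + 1/18086) + 20 = 334446313/18086 + 20 = 334808033/18086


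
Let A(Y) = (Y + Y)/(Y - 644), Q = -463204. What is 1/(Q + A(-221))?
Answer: -865/400671018 ≈ -2.1589e-6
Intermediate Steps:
A(Y) = 2*Y/(-644 + Y) (A(Y) = (2*Y)/(-644 + Y) = 2*Y/(-644 + Y))
1/(Q + A(-221)) = 1/(-463204 + 2*(-221)/(-644 - 221)) = 1/(-463204 + 2*(-221)/(-865)) = 1/(-463204 + 2*(-221)*(-1/865)) = 1/(-463204 + 442/865) = 1/(-400671018/865) = -865/400671018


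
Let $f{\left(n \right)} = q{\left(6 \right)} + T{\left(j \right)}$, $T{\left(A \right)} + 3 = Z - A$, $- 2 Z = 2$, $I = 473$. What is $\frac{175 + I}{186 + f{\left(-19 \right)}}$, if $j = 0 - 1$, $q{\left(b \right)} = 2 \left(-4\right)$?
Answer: $\frac{648}{175} \approx 3.7029$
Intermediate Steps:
$q{\left(b \right)} = -8$
$j = -1$
$Z = -1$ ($Z = \left(- \frac{1}{2}\right) 2 = -1$)
$T{\left(A \right)} = -4 - A$ ($T{\left(A \right)} = -3 - \left(1 + A\right) = -4 - A$)
$f{\left(n \right)} = -11$ ($f{\left(n \right)} = -8 - 3 = -11$)
$\frac{175 + I}{186 + f{\left(-19 \right)}} = \frac{175 + 473}{186 - 11} = \frac{648}{175}$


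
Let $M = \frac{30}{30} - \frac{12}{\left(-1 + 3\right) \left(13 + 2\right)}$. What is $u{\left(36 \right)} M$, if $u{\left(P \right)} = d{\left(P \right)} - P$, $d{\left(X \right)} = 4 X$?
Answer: $\frac{324}{5} \approx 64.8$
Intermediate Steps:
$u{\left(P \right)} = 3 P$ ($u{\left(P \right)} = 4 P - P = 3 P$)
$M = \frac{3}{5}$ ($M = 30 \cdot \frac{1}{30} - \frac{12}{2 \cdot 15} = 1 - \frac{12}{30} = 1 - \frac{2}{5} = \frac{3}{5} \approx 0.6$)
$u{\left(36 \right)} M = 3 \cdot 36 \cdot \frac{3}{5} = 108 \cdot \frac{3}{5} = \frac{324}{5}$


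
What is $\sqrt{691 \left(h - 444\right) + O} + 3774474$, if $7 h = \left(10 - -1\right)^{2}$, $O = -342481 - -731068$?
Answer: $3774474 + \frac{2 \sqrt{1148161}}{7} \approx 3.7748 \cdot 10^{6}$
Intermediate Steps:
$O = 388587$ ($O = -342481 + 731068 = 388587$)
$h = \frac{121}{7}$ ($h = \frac{\left(10 - -1\right)^{2}}{7} = \frac{\left(10 + \left(-4 + 5\right)\right)^{2}}{7} = \frac{\left(10 + 1\right)^{2}}{7} = \frac{11^{2}}{7} = \frac{1}{7} \cdot 121 = \frac{121}{7} \approx 17.286$)
$\sqrt{691 \left(h - 444\right) + O} + 3774474 = \sqrt{691 \left(\frac{121}{7} - 444\right) + 388587} + 3774474 = \sqrt{691 \left(- \frac{2987}{7}\right) + 388587} + 3774474 = \sqrt{- \frac{2064017}{7} + 388587} + 3774474 = \sqrt{\frac{656092}{7}} + 3774474 = \frac{2 \sqrt{1148161}}{7} + 3774474 = 3774474 + \frac{2 \sqrt{1148161}}{7}$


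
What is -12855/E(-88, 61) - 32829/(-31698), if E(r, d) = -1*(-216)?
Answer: -823841/14088 ≈ -58.478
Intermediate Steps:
E(r, d) = 216
-12855/E(-88, 61) - 32829/(-31698) = -12855/216 - 32829/(-31698) = -12855*1/216 - 32829*(-1/31698) = -4285/72 + 10943/10566 = -823841/14088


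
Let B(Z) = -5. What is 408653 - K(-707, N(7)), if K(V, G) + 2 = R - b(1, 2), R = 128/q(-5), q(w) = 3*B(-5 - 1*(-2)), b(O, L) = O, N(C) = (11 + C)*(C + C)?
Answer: 6129968/15 ≈ 4.0866e+5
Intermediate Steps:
N(C) = 2*C*(11 + C) (N(C) = (11 + C)*(2*C) = 2*C*(11 + C))
q(w) = -15 (q(w) = 3*(-5) = -15)
R = -128/15 (R = 128/(-15) = 128*(-1/15) = -128/15 ≈ -8.5333)
K(V, G) = -173/15 (K(V, G) = -2 + (-128/15 - 1*1) = -2 + (-128/15 - 1) = -2 - 143/15 = -173/15)
408653 - K(-707, N(7)) = 408653 - 1*(-173/15) = 408653 + 173/15 = 6129968/15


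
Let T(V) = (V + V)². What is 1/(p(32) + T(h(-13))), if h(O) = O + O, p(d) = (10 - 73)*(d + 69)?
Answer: -1/3659 ≈ -0.00027330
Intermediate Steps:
p(d) = -4347 - 63*d (p(d) = -63*(69 + d) = -4347 - 63*d)
h(O) = 2*O
T(V) = 4*V² (T(V) = (2*V)² = 4*V²)
1/(p(32) + T(h(-13))) = 1/((-4347 - 63*32) + 4*(2*(-13))²) = 1/((-4347 - 2016) + 4*(-26)²) = 1/(-6363 + 4*676) = 1/(-6363 + 2704) = 1/(-3659) = -1/3659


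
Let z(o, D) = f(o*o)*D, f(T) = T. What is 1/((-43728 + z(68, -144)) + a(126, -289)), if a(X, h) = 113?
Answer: -1/709471 ≈ -1.4095e-6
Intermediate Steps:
z(o, D) = D*o² (z(o, D) = (o*o)*D = o²*D = D*o²)
1/((-43728 + z(68, -144)) + a(126, -289)) = 1/((-43728 - 144*68²) + 113) = 1/((-43728 - 144*4624) + 113) = 1/((-43728 - 665856) + 113) = 1/(-709584 + 113) = 1/(-709471) = -1/709471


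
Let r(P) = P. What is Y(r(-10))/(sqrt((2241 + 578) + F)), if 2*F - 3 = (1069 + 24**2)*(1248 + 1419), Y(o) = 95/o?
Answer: -19*sqrt(549107)/2196428 ≈ -0.0064101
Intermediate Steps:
F = 2193609 (F = 3/2 + ((1069 + 24**2)*(1248 + 1419))/2 = 3/2 + ((1069 + 576)*2667)/2 = 3/2 + (1645*2667)/2 = 3/2 + (1/2)*4387215 = 3/2 + 4387215/2 = 2193609)
Y(r(-10))/(sqrt((2241 + 578) + F)) = (95/(-10))/(sqrt((2241 + 578) + 2193609)) = (95*(-1/10))/(sqrt(2819 + 2193609)) = -19*sqrt(549107)/1098214/2 = -19*sqrt(549107)/2196428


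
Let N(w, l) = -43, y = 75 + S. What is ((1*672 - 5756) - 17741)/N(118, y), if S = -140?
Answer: 22825/43 ≈ 530.81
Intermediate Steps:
y = -65 (y = 75 - 140 = -65)
((1*672 - 5756) - 17741)/N(118, y) = ((1*672 - 5756) - 17741)/(-43) = ((672 - 5756) - 17741)*(-1/43) = (-5084 - 17741)*(-1/43) = -22825*(-1/43) = 22825/43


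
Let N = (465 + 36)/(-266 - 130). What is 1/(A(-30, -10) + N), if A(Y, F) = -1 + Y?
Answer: -132/4259 ≈ -0.030993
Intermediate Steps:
N = -167/132 (N = 501/(-396) = 501*(-1/396) = -167/132 ≈ -1.2652)
1/(A(-30, -10) + N) = 1/((-1 - 30) - 167/132) = 1/(-31 - 167/132) = 1/(-4259/132) = -132/4259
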